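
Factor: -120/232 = -1*3^1*5^1*29^(-1) = -15/29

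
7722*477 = 3683394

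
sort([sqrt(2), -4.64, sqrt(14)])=[-4.64, sqrt(2), sqrt(14)]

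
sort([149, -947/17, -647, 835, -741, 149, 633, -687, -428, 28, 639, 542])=[-741, -687, -647, -428, -947/17, 28, 149, 149, 542, 633, 639, 835]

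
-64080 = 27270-91350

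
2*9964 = 19928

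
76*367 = 27892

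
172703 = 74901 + 97802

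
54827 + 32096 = 86923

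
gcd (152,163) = 1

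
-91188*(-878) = 80063064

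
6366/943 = 6 + 708/943 ≈ 6.75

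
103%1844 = 103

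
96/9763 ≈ 0.00983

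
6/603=2/201 ≈ 0.00995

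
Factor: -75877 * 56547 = -1 * 3^2 * 23^1 * 61^1 * 103^1 * 3299^1 = -4290616719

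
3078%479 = 204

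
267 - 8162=-7895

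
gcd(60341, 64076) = 83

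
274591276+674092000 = 948683276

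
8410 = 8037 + 373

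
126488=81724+44764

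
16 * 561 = 8976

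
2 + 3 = 5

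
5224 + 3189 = 8413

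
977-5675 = -4698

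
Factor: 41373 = 3^2 * 4597^1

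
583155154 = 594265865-11110711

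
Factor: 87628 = 2^2*19^1*1153^1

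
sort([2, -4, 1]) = [-4, 1, 2]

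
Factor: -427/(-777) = 3^(-1)*37^(-1)*61^1 = 61/111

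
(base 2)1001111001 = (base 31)kd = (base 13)399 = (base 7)1563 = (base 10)633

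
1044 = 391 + 653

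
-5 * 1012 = -5060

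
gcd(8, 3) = 1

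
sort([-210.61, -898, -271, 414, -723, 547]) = [-898, -723, -271, -210.61, 414, 547]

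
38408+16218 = 54626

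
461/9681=1/21 ≈ 0.0476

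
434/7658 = 31/547 ≈ 0.0567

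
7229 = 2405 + 4824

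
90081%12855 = 96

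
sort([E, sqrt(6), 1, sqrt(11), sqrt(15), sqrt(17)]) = [1, sqrt(6), E, sqrt(11), sqrt(15), sqrt(17)]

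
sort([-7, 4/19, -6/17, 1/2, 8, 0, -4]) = [-7, -4, -6/17, 0, 4/19, 1/2, 8]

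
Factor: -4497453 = -1*3^2*499717^1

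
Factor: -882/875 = -1*2^1*3^2*5^(-3)*7^1 = -126/125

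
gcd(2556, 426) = 426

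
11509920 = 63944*180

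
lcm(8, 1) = 8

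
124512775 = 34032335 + 90480440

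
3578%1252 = 1074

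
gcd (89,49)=1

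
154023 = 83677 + 70346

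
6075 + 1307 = 7382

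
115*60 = 6900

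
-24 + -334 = -358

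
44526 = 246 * 181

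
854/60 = 427/30 ≈ 14.23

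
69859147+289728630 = 359587777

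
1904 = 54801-52897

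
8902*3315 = 29510130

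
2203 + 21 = 2224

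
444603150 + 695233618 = 1139836768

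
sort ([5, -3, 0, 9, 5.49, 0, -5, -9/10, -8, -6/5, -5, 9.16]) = [-8, -5, -5, -3, -6/5, -9/10, 0, 0, 5, 5.49, 9, 9.16]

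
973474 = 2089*466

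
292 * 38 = 11096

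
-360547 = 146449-506996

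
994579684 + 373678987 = 1368258671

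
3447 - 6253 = -2806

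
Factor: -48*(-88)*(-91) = -1*2^7*3^1*7^1*11^1*13^1 = -384384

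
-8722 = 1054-9776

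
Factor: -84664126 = -1*2^1*42332063^1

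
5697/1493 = 3+1218/1493 ≈ 3.82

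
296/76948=74/19237 ≈ 0.00385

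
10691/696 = 15 + 251/696 ≈ 15.36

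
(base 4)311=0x35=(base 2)110101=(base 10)53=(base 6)125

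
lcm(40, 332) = 3320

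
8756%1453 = 38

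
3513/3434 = 1 + 79/3434 ≈ 1.02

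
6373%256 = 229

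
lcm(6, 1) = 6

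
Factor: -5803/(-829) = 7^1 = 7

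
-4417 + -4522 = -8939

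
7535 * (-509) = -3835315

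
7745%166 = 109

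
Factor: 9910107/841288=2^(-3)*3^4*7^(-1)*83^(-1)*181^(-1)*122347^1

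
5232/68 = 1308/17 ≈ 76.94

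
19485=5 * 3897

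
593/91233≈0.00650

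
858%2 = 0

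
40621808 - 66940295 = -26318487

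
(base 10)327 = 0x147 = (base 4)11013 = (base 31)ah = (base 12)233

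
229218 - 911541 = -682323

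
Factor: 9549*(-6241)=-1*3^2*79^2*1061^1=-59595309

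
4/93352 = 1/23338≈0.0000428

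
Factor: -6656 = -1*2^9*13^1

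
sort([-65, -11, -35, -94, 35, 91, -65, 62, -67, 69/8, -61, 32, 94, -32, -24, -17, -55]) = [-94, -67, -65, -65, -61, -55, -35, -32, -24, -17, -11, 69/8, 32, 35, 62, 91, 94]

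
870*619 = 538530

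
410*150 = 61500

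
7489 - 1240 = 6249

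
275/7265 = 55/1453 ≈ 0.0379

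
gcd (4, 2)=2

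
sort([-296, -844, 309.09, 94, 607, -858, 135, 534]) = [-858, -844, -296, 94, 135, 309.09, 534, 607]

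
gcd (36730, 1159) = 1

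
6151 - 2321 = 3830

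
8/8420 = 2/2105 ≈ 0.000950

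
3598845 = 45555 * 79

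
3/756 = 1/252 ≈ 0.00397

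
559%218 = 123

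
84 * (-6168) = -518112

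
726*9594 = 6965244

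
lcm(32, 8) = 32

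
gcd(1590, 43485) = 15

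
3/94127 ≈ 0.0000319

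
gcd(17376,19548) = 2172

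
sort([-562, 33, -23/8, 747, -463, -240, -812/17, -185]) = [-562, -463, -240, -185, -812/17, -23/8, 33, 747]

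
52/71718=26/35859 ≈ 0.000725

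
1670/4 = 417 + 1/2 = 417.50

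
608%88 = 80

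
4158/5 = 831 + 3/5 = 831.60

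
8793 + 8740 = 17533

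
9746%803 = 110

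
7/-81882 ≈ -0.0000855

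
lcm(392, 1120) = 7840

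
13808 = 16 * 863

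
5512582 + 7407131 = 12919713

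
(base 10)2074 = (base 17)730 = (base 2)100000011010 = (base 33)1ts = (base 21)4eg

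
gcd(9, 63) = 9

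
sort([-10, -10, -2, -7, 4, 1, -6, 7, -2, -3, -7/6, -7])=[-10, -10, -7, -7, -6, -3, -2, -2, -7/6, 1, 4, 7]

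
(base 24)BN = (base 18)FH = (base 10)287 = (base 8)437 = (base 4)10133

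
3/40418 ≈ 0.0000742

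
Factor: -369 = -1*3^2*41^1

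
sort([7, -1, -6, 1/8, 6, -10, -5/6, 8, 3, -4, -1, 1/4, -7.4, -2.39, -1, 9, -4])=[-10, -7.4, -6, -4, -4, -2.39, -1, -1, -1, -5/6, 1/8, 1/4, 3, 6, 7, 8, 9]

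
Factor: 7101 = 3^3*263^1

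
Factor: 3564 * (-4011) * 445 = -1 * 2^2 * 3^5 * 5^1 * 7^1 * 11^1 * 89^1 * 191^1 = -6361365780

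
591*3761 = 2222751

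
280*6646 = 1860880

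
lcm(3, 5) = 15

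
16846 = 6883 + 9963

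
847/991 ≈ 0.855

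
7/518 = 1/74 ≈ 0.0135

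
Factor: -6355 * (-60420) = 2^2 * 3^1 * 5^2 * 19^1 * 31^1 * 41^1 * 53^1 = 383969100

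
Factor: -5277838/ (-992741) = 2^1*43^ (-1)*23087^ (-1)*2638919^1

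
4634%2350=2284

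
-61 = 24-85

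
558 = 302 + 256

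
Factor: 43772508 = 2^2 * 3^3 * 13^1 * 31177^1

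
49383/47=1050 + 33/47 ≈ 1050.70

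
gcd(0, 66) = 66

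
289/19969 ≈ 0.0145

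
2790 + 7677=10467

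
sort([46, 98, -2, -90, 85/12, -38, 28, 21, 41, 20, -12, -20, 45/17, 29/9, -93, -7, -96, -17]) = [-96, -93, -90, -38, -20, -17, -12, -7, -2, 45/17, 29/9, 85/12, 20, 21, 28, 41, 46, 98]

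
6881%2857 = 1167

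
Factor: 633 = 3^1 * 211^1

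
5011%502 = 493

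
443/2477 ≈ 0.179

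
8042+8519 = 16561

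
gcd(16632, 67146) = 6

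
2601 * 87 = 226287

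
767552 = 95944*8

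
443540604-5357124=438183480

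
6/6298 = 3/3149≈0.000953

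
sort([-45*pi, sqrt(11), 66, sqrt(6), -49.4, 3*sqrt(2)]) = [-45*pi, -49.4, sqrt(6), sqrt(11), 3*sqrt(2), 66]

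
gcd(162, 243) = 81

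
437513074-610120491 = -172607417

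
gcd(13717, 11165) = 319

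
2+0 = 2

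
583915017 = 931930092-348015075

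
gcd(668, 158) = 2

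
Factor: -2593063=-1 * 11^1 * 19^2 * 653^1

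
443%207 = 29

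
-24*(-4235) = 101640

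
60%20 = 0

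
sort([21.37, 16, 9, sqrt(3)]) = [sqrt(3), 9, 16, 21.37]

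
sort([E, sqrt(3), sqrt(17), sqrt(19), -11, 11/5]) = [-11, sqrt(3), 11/5, E, sqrt(17), sqrt(19)]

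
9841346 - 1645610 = 8195736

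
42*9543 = 400806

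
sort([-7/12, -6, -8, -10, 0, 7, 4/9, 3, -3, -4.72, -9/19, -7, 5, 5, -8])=[-10, -8, -8, -7, -6, -4.72, -3, -7/12, -9/19, 0, 4/9, 3, 5, 5, 7]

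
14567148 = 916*15903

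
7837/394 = 19 + 351/394 ≈ 19.89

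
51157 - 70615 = -19458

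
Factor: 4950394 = 2^1*61^1*40577^1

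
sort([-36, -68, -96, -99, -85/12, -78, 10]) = [-99, -96, -78, -68, -36, -85/12, 10]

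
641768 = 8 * 80221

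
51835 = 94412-42577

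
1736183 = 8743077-7006894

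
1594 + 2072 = 3666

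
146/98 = 73/49≈1.49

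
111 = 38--73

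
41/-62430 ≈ -0.000657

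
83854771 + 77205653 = 161060424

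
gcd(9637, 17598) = 419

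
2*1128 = 2256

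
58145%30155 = 27990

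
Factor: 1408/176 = 2^3 = 8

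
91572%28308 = 6648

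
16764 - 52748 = -35984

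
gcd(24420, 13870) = 10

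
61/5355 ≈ 0.0114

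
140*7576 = 1060640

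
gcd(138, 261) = 3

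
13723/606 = 22 + 391/606 ≈ 22.65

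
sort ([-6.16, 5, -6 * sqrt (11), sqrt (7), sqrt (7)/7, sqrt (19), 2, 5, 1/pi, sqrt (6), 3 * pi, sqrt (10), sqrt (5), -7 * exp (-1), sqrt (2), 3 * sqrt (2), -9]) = [-6 * sqrt (11), -9, -6.16, -7 * exp (-1), 1/pi, sqrt (7)/7, sqrt (2), 2, sqrt (5), sqrt (6), sqrt (7), sqrt (10), 3 * sqrt (2), sqrt (19), 5, 5, 3 * pi]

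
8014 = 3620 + 4394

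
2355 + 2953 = 5308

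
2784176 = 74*37624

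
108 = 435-327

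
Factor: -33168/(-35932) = 2^2*3^1*13^(-1) = 12/13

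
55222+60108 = 115330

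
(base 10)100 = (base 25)40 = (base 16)64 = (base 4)1210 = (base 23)48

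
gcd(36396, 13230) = 54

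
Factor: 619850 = 2^1*5^2*7^2*11^1*23^1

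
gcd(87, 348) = 87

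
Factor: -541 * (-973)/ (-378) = -1 * 2^ (-1) * 3^ (-3) * 139^1 * 541^1 = -75199/54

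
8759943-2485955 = 6273988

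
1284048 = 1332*964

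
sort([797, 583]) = [583, 797]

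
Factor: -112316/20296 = -1 * 2^(-1) * 59^(-1) * 653^1 = -653/118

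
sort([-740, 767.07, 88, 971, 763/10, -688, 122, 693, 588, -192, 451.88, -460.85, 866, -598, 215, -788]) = [-788, -740, -688, -598, -460.85, -192, 763/10, 88, 122, 215, 451.88, 588, 693, 767.07, 866, 971]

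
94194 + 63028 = 157222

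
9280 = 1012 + 8268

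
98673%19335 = 1998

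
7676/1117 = 6 + 974/1117 ≈ 6.87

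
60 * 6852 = 411120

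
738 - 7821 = -7083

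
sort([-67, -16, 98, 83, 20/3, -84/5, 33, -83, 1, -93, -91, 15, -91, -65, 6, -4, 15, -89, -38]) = [-93, -91, -91, -89, -83, -67, -65, -38, -84/5, -16, -4, 1, 6, 20/3, 15, 15, 33, 83, 98]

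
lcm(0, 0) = 0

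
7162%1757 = 134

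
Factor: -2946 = -1 * 2^1 * 3^1 * 491^1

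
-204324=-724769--520445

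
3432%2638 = 794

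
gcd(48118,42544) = 2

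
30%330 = 30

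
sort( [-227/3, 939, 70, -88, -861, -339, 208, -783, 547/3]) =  [-861, -783, -339, -88, -227/3, 70, 547/3, 208, 939]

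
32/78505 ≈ 0.000408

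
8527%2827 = 46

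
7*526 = 3682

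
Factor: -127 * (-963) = 3^2 * 107^1 * 127^1 = 122301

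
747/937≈0.797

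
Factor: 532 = 2^2 * 7^1 * 19^1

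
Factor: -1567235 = -1 * 5^1 * 307^1 * 1021^1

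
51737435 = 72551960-20814525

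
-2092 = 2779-4871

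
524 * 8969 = 4699756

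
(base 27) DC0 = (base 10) 9801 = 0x2649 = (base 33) 900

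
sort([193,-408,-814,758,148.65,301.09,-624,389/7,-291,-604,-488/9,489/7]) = [-814,-624,-604,-408,-291,-488/9,389/7,489/7,148.65,193,301.09,758]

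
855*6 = 5130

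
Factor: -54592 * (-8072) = 2^9 * 853^1 * 1009^1 = 440666624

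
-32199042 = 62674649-94873691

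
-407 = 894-1301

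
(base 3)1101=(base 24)1d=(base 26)1b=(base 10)37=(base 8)45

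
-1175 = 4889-6064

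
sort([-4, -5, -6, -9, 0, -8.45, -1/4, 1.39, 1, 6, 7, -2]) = [-9, -8.45, -6, -5, -4, -2, -1/4, 0, 1, 1.39, 6, 7]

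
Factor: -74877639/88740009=-1 * 3^(-2) * 17^1 * 1468189^1 * 3286667^(-1)=-24959213/29580003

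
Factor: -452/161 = -1 * 2^2 * 7^(-1) * 23^(-1) * 113^1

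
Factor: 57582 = 2^1*3^2*7^1*457^1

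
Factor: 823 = 823^1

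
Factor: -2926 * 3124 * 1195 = -1 * 2^3 * 5^1 * 7^1 * 11^2 * 19^1 * 71^1 * 239^1 = -10923284680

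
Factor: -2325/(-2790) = 2^(-1)*3^(-1)*5^1 = 5/6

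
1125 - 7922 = -6797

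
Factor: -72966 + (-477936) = -1 * 2^1 * 3^1 * 11^1 * 17^1 * 491^1 = -550902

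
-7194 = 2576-9770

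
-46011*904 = -41593944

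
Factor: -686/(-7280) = 2^(-3)*5^(-1)*7^2*13^(-1) = 49/520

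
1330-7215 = -5885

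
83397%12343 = 9339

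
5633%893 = 275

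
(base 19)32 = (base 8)73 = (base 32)1r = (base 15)3e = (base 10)59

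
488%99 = 92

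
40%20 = 0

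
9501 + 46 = 9547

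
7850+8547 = 16397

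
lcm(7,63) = 63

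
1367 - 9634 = -8267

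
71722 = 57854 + 13868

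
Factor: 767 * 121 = 11^2 * 13^1 * 59^1 = 92807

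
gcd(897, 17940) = 897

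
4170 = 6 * 695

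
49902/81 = 16634/27 ≈ 616.07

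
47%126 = 47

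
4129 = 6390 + -2261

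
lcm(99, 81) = 891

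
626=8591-7965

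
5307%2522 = 263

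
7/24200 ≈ 0.000289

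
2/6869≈0.000291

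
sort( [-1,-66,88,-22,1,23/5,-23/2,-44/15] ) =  [-66,-22,-23/2,-44/15,-1,1,23/5,88] 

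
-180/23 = -7-19/23 ≈ -7.83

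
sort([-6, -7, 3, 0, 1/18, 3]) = [-7, -6, 0, 1/18, 3, 3]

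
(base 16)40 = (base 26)2c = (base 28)28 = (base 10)64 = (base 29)26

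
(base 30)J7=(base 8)1101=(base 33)HG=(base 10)577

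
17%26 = 17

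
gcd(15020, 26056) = 4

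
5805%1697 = 714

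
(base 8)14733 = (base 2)1100111011011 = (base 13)3022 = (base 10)6619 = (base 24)bbj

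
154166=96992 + 57174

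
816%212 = 180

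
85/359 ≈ 0.237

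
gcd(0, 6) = 6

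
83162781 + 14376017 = 97538798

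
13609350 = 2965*4590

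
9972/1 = 9972 = 9972.00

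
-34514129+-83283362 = -117797491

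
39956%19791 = 374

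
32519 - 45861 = -13342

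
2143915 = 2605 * 823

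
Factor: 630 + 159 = 3^1*263^1 = 789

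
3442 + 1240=4682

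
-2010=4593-6603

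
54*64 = 3456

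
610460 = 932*655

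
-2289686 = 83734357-86024043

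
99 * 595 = 58905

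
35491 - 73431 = -37940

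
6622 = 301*22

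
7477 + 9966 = 17443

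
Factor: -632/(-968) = 11^(-2) * 79^1 = 79/121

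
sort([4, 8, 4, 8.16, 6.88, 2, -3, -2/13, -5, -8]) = [-8, -5, -3, -2/13, 2, 4, 4, 6.88, 8, 8.16]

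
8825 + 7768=16593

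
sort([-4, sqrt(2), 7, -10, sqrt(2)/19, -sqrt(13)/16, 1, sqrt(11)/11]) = [-10, -4, -sqrt(13)/16, sqrt(2)/19, sqrt(11)/11, 1, sqrt(2), 7]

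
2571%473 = 206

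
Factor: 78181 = 37^1*2113^1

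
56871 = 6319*9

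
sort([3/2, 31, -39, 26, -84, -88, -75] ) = [-88, -84, -75, -39, 3/2, 26, 31] 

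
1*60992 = 60992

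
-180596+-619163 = -799759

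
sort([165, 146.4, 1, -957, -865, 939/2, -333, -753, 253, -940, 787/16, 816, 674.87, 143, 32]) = [-957, -940, -865, -753, -333, 1, 32, 787/16, 143, 146.4, 165, 253, 939/2, 674.87, 816]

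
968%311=35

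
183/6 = 30 + 1/2 = 30.50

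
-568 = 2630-3198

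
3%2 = 1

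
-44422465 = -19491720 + -24930745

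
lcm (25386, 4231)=25386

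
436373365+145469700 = 581843065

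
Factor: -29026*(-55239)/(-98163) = -1*2^1*3^(-1)*13^(-1)*23^1*631^1*839^(-1)*18413^1 = -534455738/32721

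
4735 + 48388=53123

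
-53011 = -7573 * 7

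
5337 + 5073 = 10410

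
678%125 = 53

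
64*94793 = 6066752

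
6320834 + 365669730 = 371990564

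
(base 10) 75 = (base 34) 27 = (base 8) 113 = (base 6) 203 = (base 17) 47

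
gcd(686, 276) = 2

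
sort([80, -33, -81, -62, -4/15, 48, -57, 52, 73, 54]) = [-81, -62, -57, -33, -4/15, 48, 52, 54, 73, 80]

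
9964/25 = 398 + 14/25 = 398.56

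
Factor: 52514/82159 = 2^1 * 31^1 * 97^ (-1) = 62/97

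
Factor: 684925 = 5^2*27397^1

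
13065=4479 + 8586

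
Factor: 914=2^1*457^1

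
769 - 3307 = -2538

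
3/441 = 1/147 ≈ 0.00680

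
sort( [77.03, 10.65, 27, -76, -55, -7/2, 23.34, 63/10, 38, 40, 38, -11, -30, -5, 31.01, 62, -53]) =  [-76, -55, -53, -30, -11, -5, -7/2, 63/10, 10.65, 23.34, 27, 31.01, 38, 38, 40, 62, 77.03]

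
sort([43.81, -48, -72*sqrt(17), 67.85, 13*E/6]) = [-72*sqrt(17), -48, 13*E/6, 43.81, 67.85]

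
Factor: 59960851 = 31^1*113^1*17117^1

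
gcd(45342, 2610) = 18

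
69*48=3312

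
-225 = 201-426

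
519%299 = 220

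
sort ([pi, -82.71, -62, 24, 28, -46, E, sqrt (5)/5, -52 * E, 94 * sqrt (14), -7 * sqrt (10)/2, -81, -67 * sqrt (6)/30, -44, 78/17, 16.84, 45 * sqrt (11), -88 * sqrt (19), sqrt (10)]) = [-88 * sqrt (19), -52 * E, -82.71, -81, -62, -46, -44, -7 * sqrt (10)/2, -67 * sqrt (6)/30, sqrt (5)/5, E, pi, sqrt (10), 78/17, 16.84, 24, 28, 45 * sqrt (11), 94 * sqrt (14)]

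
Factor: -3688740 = -1*2^2*3^6*5^1*11^1*23^1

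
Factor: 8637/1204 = 2^(-2)*3^1*7^(-1)*43^(-1)*2879^1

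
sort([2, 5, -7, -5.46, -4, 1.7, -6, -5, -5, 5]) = [-7, -6, -5.46, -5, -5, -4, 1.7, 2, 5, 5]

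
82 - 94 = -12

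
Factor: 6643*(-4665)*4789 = -1*3^1*5^1*7^1*13^1*73^1*311^1*4789^1 = -148409170455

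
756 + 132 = 888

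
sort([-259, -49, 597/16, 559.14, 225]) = [-259, -49, 597/16, 225, 559.14]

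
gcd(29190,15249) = 3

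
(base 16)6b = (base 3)10222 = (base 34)35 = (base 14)79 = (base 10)107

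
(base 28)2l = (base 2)1001101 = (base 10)77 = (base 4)1031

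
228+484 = 712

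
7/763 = 1/109 ≈ 0.00917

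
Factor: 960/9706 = 2^5 * 3^1 * 5^1 * 23^(-1) * 211^(-1) = 480/4853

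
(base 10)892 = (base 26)188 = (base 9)1201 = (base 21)20a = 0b1101111100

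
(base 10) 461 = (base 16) 1cd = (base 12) 325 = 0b111001101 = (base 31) er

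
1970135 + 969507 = 2939642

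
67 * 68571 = 4594257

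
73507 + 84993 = 158500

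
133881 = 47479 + 86402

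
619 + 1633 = 2252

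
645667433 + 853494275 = 1499161708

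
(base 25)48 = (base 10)108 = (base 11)99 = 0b1101100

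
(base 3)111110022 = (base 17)1gg0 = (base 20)14a9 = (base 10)9809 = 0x2651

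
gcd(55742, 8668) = 2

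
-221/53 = -4 - 9/53 ≈ -4.17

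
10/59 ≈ 0.169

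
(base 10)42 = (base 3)1120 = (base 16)2a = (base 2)101010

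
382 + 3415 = 3797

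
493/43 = 11 + 20/43 ≈ 11.47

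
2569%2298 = 271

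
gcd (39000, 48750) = 9750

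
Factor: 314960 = 2^4*5^1*31^1*127^1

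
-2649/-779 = 3 + 312/779 ≈ 3.40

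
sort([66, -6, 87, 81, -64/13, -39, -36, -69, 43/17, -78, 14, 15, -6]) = [-78, -69, -39, -36, -6, -6, -64/13, 43/17, 14, 15, 66, 81, 87]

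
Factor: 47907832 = 2^3*7^1*359^1*2383^1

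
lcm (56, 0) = 0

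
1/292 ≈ 0.00342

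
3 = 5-2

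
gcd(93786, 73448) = 2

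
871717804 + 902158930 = 1773876734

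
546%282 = 264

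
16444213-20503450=-4059237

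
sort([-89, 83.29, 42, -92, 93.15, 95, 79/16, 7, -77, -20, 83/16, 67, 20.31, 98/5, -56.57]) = [-92, -89, -77, -56.57, -20, 79/16, 83/16, 7, 98/5, 20.31, 42, 67, 83.29, 93.15, 95]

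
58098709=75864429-17765720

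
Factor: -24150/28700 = -1 * 2^(-1) * 3^1 * 23^1 * 41^(-1) = -69/82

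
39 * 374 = 14586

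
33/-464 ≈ -0.0711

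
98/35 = 14/5 = 2.80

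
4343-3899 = 444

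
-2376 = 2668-5044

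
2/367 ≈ 0.00545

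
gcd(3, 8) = 1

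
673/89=7+50/89 ≈ 7.56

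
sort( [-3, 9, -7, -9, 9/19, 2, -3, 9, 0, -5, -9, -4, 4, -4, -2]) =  [-9, -9, -7, -5, -4, -4, -3, -3, -2, 0, 9/19, 2, 4, 9, 9]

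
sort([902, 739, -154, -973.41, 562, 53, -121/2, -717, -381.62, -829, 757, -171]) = [-973.41, -829, -717, -381.62, -171, -154, -121/2, 53, 562, 739, 757, 902]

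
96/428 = 24/107 ≈ 0.224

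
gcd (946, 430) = 86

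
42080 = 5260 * 8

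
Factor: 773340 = 2^2*3^1*5^1*12889^1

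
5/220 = 1/44 ≈ 0.0227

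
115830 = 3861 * 30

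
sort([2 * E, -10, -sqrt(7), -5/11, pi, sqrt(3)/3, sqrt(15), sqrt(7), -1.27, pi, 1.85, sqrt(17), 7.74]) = [-10, -sqrt(7), -1.27, -5/11, sqrt(3)/3, 1.85, sqrt(7), pi, pi, sqrt(15), sqrt(17), 2 * E, 7.74]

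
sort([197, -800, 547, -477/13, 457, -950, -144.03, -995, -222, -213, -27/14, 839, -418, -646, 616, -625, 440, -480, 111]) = [-995, -950, -800, -646, -625, -480, -418, -222, -213, -144.03, -477/13, -27/14, 111, 197, 440, 457, 547, 616, 839]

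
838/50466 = 419/25233 ≈ 0.0166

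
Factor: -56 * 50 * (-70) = 2^5 * 5^3 * 7^2 = 196000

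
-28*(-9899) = 277172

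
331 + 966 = 1297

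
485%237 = 11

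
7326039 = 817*8967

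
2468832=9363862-6895030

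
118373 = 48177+70196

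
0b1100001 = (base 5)342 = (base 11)89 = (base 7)166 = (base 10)97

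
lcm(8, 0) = 0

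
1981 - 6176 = -4195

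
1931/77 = 25 + 6/77 ≈ 25.08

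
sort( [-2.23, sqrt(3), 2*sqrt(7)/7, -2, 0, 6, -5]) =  [-5, -2.23, -2, 0, 2*sqrt(7)/7, sqrt(3), 6]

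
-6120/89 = -68 - 68/89 ≈ -68.76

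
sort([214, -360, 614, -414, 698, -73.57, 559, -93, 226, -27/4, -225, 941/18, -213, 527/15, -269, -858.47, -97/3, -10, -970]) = [-970, -858.47, -414, -360, -269, -225, -213, -93, -73.57, -97/3, -10, -27/4, 527/15, 941/18, 214, 226, 559, 614, 698]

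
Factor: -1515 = -1*3^1*5^1*101^1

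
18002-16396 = 1606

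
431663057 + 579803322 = 1011466379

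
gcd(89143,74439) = 919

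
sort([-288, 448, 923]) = [-288, 448, 923]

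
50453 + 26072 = 76525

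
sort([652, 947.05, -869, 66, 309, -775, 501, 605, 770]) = [-869, -775, 66, 309, 501, 605, 652, 770, 947.05]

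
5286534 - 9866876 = -4580342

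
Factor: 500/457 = 2^2 * 5^3 * 457^(-1)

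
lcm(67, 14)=938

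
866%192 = 98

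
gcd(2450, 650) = 50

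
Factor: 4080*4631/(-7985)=-1*2^4*3^1*11^1*17^1*421^1*1597^(-1)=-3778896/1597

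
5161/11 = 469 + 2/11 ≈ 469.18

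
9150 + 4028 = 13178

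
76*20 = 1520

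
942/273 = 3 + 41/91 ≈ 3.45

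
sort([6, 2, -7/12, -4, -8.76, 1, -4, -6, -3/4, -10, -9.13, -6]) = [-10, -9.13, -8.76, -6, -6, -4, -4, -3/4, -7/12, 1, 2, 6]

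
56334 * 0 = 0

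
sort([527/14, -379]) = [-379, 527/14]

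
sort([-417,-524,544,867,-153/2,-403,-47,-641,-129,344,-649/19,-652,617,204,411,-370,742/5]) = [-652,-641,-524,-417,-403,-370,-129,-153/2,-47,-649/19,742/5,204,344,411,544,617,867]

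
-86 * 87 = -7482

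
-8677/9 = -964-1/9 ≈ -964.11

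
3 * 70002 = 210006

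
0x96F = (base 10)2415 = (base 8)4557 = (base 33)276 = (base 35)1Y0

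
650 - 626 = 24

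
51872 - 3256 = 48616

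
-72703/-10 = 7270 + 3/10 = 7270.30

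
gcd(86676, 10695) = 93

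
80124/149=537 + 111/149 ≈ 537.74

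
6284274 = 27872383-21588109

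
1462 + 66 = 1528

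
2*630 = 1260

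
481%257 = 224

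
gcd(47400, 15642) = 474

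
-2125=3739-5864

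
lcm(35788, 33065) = 3041980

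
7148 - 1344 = 5804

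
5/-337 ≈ -0.0148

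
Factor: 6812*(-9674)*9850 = -1*2^4*5^2*7^1*13^1*131^1*197^1*691^1 = -649107986800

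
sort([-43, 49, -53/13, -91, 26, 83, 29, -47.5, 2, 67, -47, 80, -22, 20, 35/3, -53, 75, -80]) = [-91, -80, -53, -47.5, -47, -43, -22, -53/13, 2, 35/3, 20, 26, 29, 49, 67, 75, 80, 83]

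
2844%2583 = 261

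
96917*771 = 74723007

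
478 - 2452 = -1974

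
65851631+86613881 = 152465512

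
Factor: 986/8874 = 3^(-2) = 1/9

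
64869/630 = 3089/30 ≈ 102.97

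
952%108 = 88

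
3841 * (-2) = -7682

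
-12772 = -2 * 6386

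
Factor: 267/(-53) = -1*3^1*53^(-1)*89^1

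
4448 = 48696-44248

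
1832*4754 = 8709328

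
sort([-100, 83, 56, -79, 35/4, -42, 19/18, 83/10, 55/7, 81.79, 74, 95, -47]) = [-100, -79, -47, -42, 19/18, 55/7, 83/10, 35/4, 56, 74, 81.79, 83, 95]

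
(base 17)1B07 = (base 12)482B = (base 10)8099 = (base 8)17643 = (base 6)101255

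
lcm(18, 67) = 1206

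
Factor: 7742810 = 2^1*5^1*751^1*1031^1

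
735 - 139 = 596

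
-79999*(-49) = 3919951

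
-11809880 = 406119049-417928929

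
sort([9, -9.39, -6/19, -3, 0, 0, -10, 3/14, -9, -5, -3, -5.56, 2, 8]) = [-10, -9.39, -9, -5.56, -5, -3, -3, -6/19, 0, 0, 3/14, 2, 8, 9]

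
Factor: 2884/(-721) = -1 * 2^2 = -4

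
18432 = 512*36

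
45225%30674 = 14551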